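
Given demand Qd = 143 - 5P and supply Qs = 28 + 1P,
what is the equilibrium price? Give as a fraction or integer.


At equilibrium, Qd = Qs.
143 - 5P = 28 + 1P
143 - 28 = 5P + 1P
115 = 6P
P* = 115/6 = 115/6

115/6


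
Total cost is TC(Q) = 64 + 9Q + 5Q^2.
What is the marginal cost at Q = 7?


MC = dTC/dQ = 9 + 2*5*Q
At Q = 7:
MC = 9 + 10*7
MC = 9 + 70 = 79

79


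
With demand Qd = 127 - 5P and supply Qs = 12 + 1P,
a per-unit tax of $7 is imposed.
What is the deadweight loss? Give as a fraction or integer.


Pre-tax equilibrium quantity: Q* = 187/6
Post-tax equilibrium quantity: Q_tax = 76/3
Reduction in quantity: Q* - Q_tax = 35/6
DWL = (1/2) * tax * (Q* - Q_tax)
DWL = (1/2) * 7 * 35/6 = 245/12

245/12


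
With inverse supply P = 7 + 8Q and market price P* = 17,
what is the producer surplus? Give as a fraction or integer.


Minimum supply price (at Q=0): P_min = 7
Quantity supplied at P* = 17:
Q* = (17 - 7)/8 = 5/4
PS = (1/2) * Q* * (P* - P_min)
PS = (1/2) * 5/4 * (17 - 7)
PS = (1/2) * 5/4 * 10 = 25/4

25/4


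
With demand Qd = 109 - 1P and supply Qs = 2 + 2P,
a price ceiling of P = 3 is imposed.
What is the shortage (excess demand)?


At P = 3:
Qd = 109 - 1*3 = 106
Qs = 2 + 2*3 = 8
Shortage = Qd - Qs = 106 - 8 = 98

98


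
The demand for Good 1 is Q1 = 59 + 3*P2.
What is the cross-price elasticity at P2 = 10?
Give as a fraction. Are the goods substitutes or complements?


dQ1/dP2 = 3
At P2 = 10: Q1 = 59 + 3*10 = 89
Exy = (dQ1/dP2)(P2/Q1) = 3 * 10 / 89 = 30/89
Since Exy > 0, the goods are substitutes.

30/89 (substitutes)


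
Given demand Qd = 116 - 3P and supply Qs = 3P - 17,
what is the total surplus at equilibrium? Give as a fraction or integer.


Find equilibrium: 116 - 3P = 3P - 17
116 + 17 = 6P
P* = 133/6 = 133/6
Q* = 3*133/6 - 17 = 99/2
Inverse demand: P = 116/3 - Q/3, so P_max = 116/3
Inverse supply: P = 17/3 + Q/3, so P_min = 17/3
CS = (1/2) * 99/2 * (116/3 - 133/6) = 3267/8
PS = (1/2) * 99/2 * (133/6 - 17/3) = 3267/8
TS = CS + PS = 3267/8 + 3267/8 = 3267/4

3267/4


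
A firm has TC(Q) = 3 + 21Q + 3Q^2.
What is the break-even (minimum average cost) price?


AC(Q) = 3/Q + 21 + 3Q
To minimize: dAC/dQ = -3/Q^2 + 3 = 0
Q^2 = 3/3 = 1
Q* = 1
Min AC = 3/1 + 21 + 3*1
Min AC = 3 + 21 + 3 = 27

27


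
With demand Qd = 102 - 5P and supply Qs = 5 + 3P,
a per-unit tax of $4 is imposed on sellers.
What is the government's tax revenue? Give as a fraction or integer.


With tax on sellers, new supply: Qs' = 5 + 3(P - 4)
= 3P - 7
New equilibrium quantity:
Q_new = 271/8
Tax revenue = tax * Q_new = 4 * 271/8 = 271/2

271/2


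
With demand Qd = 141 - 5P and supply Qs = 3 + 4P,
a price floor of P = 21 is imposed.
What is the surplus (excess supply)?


At P = 21:
Qd = 141 - 5*21 = 36
Qs = 3 + 4*21 = 87
Surplus = Qs - Qd = 87 - 36 = 51

51


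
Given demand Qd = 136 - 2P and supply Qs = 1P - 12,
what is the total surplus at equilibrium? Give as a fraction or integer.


Find equilibrium: 136 - 2P = 1P - 12
136 + 12 = 3P
P* = 148/3 = 148/3
Q* = 1*148/3 - 12 = 112/3
Inverse demand: P = 68 - Q/2, so P_max = 68
Inverse supply: P = 12 + Q/1, so P_min = 12
CS = (1/2) * 112/3 * (68 - 148/3) = 3136/9
PS = (1/2) * 112/3 * (148/3 - 12) = 6272/9
TS = CS + PS = 3136/9 + 6272/9 = 3136/3

3136/3


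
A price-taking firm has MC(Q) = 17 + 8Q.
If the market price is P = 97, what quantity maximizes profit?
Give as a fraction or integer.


In perfect competition, profit is maximized where P = MC.
97 = 17 + 8Q
80 = 8Q
Q* = 80/8 = 10

10


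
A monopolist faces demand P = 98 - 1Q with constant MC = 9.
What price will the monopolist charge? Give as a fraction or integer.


MR = 98 - 2Q
Set MR = MC: 98 - 2Q = 9
Q* = 89/2
Substitute into demand:
P* = 98 - 1*89/2 = 107/2

107/2


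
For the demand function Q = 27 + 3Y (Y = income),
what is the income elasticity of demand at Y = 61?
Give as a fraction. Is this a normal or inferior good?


dQ/dY = 3
At Y = 61: Q = 27 + 3*61 = 210
Ey = (dQ/dY)(Y/Q) = 3 * 61 / 210 = 61/70
Since Ey > 0, this is a normal good.

61/70 (normal good)


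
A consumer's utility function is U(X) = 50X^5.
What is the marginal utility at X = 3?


MU = dU/dX = 50*5*X^(5-1)
MU = 250*X^4
At X = 3:
MU = 250 * 3^4
MU = 250 * 81 = 20250

20250


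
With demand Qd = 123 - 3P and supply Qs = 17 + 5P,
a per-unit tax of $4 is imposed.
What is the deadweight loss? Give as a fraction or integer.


Pre-tax equilibrium quantity: Q* = 333/4
Post-tax equilibrium quantity: Q_tax = 303/4
Reduction in quantity: Q* - Q_tax = 15/2
DWL = (1/2) * tax * (Q* - Q_tax)
DWL = (1/2) * 4 * 15/2 = 15

15


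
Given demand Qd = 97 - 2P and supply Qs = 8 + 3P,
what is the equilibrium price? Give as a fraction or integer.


At equilibrium, Qd = Qs.
97 - 2P = 8 + 3P
97 - 8 = 2P + 3P
89 = 5P
P* = 89/5 = 89/5

89/5


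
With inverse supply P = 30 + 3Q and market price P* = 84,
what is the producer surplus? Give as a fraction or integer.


Minimum supply price (at Q=0): P_min = 30
Quantity supplied at P* = 84:
Q* = (84 - 30)/3 = 18
PS = (1/2) * Q* * (P* - P_min)
PS = (1/2) * 18 * (84 - 30)
PS = (1/2) * 18 * 54 = 486

486


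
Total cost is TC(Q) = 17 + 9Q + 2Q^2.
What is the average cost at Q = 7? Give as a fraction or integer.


TC(7) = 17 + 9*7 + 2*7^2
TC(7) = 17 + 63 + 98 = 178
AC = TC/Q = 178/7 = 178/7

178/7


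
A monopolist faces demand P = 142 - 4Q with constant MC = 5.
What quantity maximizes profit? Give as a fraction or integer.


TR = P*Q = (142 - 4Q)Q = 142Q - 4Q^2
MR = dTR/dQ = 142 - 8Q
Set MR = MC:
142 - 8Q = 5
137 = 8Q
Q* = 137/8 = 137/8

137/8


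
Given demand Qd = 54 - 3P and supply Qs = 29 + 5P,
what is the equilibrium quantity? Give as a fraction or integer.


First find equilibrium price:
54 - 3P = 29 + 5P
P* = 25/8 = 25/8
Then substitute into demand:
Q* = 54 - 3 * 25/8 = 357/8

357/8


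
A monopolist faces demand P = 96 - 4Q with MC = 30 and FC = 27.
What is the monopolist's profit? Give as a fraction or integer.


MR = MC: 96 - 8Q = 30
Q* = 33/4
P* = 96 - 4*33/4 = 63
Profit = (P* - MC)*Q* - FC
= (63 - 30)*33/4 - 27
= 33*33/4 - 27
= 1089/4 - 27 = 981/4

981/4


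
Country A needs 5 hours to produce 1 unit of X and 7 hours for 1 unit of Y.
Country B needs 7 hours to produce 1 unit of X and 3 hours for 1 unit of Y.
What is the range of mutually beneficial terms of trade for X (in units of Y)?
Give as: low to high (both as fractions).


Opportunity cost of X for Country A = hours_X / hours_Y = 5/7 = 5/7 units of Y
Opportunity cost of X for Country B = hours_X / hours_Y = 7/3 = 7/3 units of Y
Terms of trade must be between the two opportunity costs.
Range: 5/7 to 7/3

5/7 to 7/3


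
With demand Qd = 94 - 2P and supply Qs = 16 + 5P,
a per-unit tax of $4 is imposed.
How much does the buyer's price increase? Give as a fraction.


With a per-unit tax, the buyer's price increase depends on relative slopes.
Supply slope: d = 5, Demand slope: b = 2
Buyer's price increase = d * tax / (b + d)
= 5 * 4 / (2 + 5)
= 20 / 7 = 20/7

20/7


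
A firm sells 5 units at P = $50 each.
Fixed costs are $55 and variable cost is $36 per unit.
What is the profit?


Total Revenue = P * Q = 50 * 5 = $250
Total Cost = FC + VC*Q = 55 + 36*5 = $235
Profit = TR - TC = 250 - 235 = $15

$15


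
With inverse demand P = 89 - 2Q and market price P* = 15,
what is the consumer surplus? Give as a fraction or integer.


Maximum willingness to pay (at Q=0): P_max = 89
Quantity demanded at P* = 15:
Q* = (89 - 15)/2 = 37
CS = (1/2) * Q* * (P_max - P*)
CS = (1/2) * 37 * (89 - 15)
CS = (1/2) * 37 * 74 = 1369

1369


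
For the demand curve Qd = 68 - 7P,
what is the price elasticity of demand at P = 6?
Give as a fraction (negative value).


dQ/dP = -7
At P = 6: Q = 68 - 7*6 = 26
E = (dQ/dP)(P/Q) = (-7)(6/26) = -21/13

-21/13


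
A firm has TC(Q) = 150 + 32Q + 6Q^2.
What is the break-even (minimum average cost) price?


AC(Q) = 150/Q + 32 + 6Q
To minimize: dAC/dQ = -150/Q^2 + 6 = 0
Q^2 = 150/6 = 25
Q* = 5
Min AC = 150/5 + 32 + 6*5
Min AC = 30 + 32 + 30 = 92

92


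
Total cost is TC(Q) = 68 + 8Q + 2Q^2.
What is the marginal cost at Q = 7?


MC = dTC/dQ = 8 + 2*2*Q
At Q = 7:
MC = 8 + 4*7
MC = 8 + 28 = 36

36


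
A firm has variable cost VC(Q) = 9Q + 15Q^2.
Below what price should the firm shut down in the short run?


AVC(Q) = VC(Q)/Q = 9 + 15Q
AVC is increasing in Q, so minimum AVC is at Q -> 0+.
Min AVC = 9
The firm should shut down if P < 9.

9


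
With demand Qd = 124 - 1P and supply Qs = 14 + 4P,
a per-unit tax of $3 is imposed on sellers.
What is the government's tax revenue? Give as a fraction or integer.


With tax on sellers, new supply: Qs' = 14 + 4(P - 3)
= 2 + 4P
New equilibrium quantity:
Q_new = 498/5
Tax revenue = tax * Q_new = 3 * 498/5 = 1494/5

1494/5


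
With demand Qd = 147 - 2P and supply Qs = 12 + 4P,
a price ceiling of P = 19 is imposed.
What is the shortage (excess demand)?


At P = 19:
Qd = 147 - 2*19 = 109
Qs = 12 + 4*19 = 88
Shortage = Qd - Qs = 109 - 88 = 21

21


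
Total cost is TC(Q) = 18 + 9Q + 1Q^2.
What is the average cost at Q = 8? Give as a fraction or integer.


TC(8) = 18 + 9*8 + 1*8^2
TC(8) = 18 + 72 + 64 = 154
AC = TC/Q = 154/8 = 77/4

77/4


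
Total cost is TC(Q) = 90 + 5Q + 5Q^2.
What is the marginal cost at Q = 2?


MC = dTC/dQ = 5 + 2*5*Q
At Q = 2:
MC = 5 + 10*2
MC = 5 + 20 = 25

25


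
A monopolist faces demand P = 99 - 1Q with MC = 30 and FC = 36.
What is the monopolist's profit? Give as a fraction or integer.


MR = MC: 99 - 2Q = 30
Q* = 69/2
P* = 99 - 1*69/2 = 129/2
Profit = (P* - MC)*Q* - FC
= (129/2 - 30)*69/2 - 36
= 69/2*69/2 - 36
= 4761/4 - 36 = 4617/4

4617/4


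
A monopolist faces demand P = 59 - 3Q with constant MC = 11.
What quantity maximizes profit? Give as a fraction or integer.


TR = P*Q = (59 - 3Q)Q = 59Q - 3Q^2
MR = dTR/dQ = 59 - 6Q
Set MR = MC:
59 - 6Q = 11
48 = 6Q
Q* = 48/6 = 8

8


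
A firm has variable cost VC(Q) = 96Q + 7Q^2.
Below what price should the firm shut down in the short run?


AVC(Q) = VC(Q)/Q = 96 + 7Q
AVC is increasing in Q, so minimum AVC is at Q -> 0+.
Min AVC = 96
The firm should shut down if P < 96.

96


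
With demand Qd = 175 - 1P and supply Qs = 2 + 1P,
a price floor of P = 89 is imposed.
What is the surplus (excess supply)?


At P = 89:
Qd = 175 - 1*89 = 86
Qs = 2 + 1*89 = 91
Surplus = Qs - Qd = 91 - 86 = 5

5


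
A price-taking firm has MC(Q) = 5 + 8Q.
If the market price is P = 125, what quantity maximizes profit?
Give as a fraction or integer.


In perfect competition, profit is maximized where P = MC.
125 = 5 + 8Q
120 = 8Q
Q* = 120/8 = 15

15


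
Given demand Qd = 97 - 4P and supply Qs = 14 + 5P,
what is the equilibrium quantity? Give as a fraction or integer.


First find equilibrium price:
97 - 4P = 14 + 5P
P* = 83/9 = 83/9
Then substitute into demand:
Q* = 97 - 4 * 83/9 = 541/9

541/9


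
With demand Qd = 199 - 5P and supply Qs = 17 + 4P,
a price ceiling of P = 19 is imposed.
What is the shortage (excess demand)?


At P = 19:
Qd = 199 - 5*19 = 104
Qs = 17 + 4*19 = 93
Shortage = Qd - Qs = 104 - 93 = 11

11


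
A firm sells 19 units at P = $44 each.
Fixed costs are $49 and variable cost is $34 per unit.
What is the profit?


Total Revenue = P * Q = 44 * 19 = $836
Total Cost = FC + VC*Q = 49 + 34*19 = $695
Profit = TR - TC = 836 - 695 = $141

$141


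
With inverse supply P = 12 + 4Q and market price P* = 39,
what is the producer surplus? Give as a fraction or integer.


Minimum supply price (at Q=0): P_min = 12
Quantity supplied at P* = 39:
Q* = (39 - 12)/4 = 27/4
PS = (1/2) * Q* * (P* - P_min)
PS = (1/2) * 27/4 * (39 - 12)
PS = (1/2) * 27/4 * 27 = 729/8

729/8


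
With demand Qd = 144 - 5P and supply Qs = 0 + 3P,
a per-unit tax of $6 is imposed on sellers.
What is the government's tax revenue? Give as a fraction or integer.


With tax on sellers, new supply: Qs' = 0 + 3(P - 6)
= 3P - 18
New equilibrium quantity:
Q_new = 171/4
Tax revenue = tax * Q_new = 6 * 171/4 = 513/2

513/2


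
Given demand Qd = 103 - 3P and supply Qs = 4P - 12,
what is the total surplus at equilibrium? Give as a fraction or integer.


Find equilibrium: 103 - 3P = 4P - 12
103 + 12 = 7P
P* = 115/7 = 115/7
Q* = 4*115/7 - 12 = 376/7
Inverse demand: P = 103/3 - Q/3, so P_max = 103/3
Inverse supply: P = 3 + Q/4, so P_min = 3
CS = (1/2) * 376/7 * (103/3 - 115/7) = 70688/147
PS = (1/2) * 376/7 * (115/7 - 3) = 17672/49
TS = CS + PS = 70688/147 + 17672/49 = 17672/21

17672/21


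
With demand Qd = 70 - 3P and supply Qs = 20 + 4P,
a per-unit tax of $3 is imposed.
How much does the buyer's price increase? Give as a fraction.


With a per-unit tax, the buyer's price increase depends on relative slopes.
Supply slope: d = 4, Demand slope: b = 3
Buyer's price increase = d * tax / (b + d)
= 4 * 3 / (3 + 4)
= 12 / 7 = 12/7

12/7


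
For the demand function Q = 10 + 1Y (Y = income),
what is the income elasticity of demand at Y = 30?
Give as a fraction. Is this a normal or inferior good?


dQ/dY = 1
At Y = 30: Q = 10 + 1*30 = 40
Ey = (dQ/dY)(Y/Q) = 1 * 30 / 40 = 3/4
Since Ey > 0, this is a normal good.

3/4 (normal good)


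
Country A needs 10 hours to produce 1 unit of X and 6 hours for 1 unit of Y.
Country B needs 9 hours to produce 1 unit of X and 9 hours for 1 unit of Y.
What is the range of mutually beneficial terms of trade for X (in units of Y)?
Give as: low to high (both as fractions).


Opportunity cost of X for Country A = hours_X / hours_Y = 10/6 = 5/3 units of Y
Opportunity cost of X for Country B = hours_X / hours_Y = 9/9 = 1 units of Y
Terms of trade must be between the two opportunity costs.
Range: 1 to 5/3

1 to 5/3


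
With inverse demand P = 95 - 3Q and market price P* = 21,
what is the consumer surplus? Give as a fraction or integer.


Maximum willingness to pay (at Q=0): P_max = 95
Quantity demanded at P* = 21:
Q* = (95 - 21)/3 = 74/3
CS = (1/2) * Q* * (P_max - P*)
CS = (1/2) * 74/3 * (95 - 21)
CS = (1/2) * 74/3 * 74 = 2738/3

2738/3


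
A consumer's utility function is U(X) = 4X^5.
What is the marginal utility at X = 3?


MU = dU/dX = 4*5*X^(5-1)
MU = 20*X^4
At X = 3:
MU = 20 * 3^4
MU = 20 * 81 = 1620

1620


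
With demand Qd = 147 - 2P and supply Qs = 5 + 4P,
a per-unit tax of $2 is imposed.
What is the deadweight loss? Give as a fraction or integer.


Pre-tax equilibrium quantity: Q* = 299/3
Post-tax equilibrium quantity: Q_tax = 97
Reduction in quantity: Q* - Q_tax = 8/3
DWL = (1/2) * tax * (Q* - Q_tax)
DWL = (1/2) * 2 * 8/3 = 8/3

8/3


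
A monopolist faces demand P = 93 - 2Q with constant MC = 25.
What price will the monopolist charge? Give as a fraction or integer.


MR = 93 - 4Q
Set MR = MC: 93 - 4Q = 25
Q* = 17
Substitute into demand:
P* = 93 - 2*17 = 59

59


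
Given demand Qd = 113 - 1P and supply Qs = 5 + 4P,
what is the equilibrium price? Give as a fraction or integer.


At equilibrium, Qd = Qs.
113 - 1P = 5 + 4P
113 - 5 = 1P + 4P
108 = 5P
P* = 108/5 = 108/5

108/5


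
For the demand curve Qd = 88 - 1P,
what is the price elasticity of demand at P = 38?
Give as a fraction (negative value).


dQ/dP = -1
At P = 38: Q = 88 - 1*38 = 50
E = (dQ/dP)(P/Q) = (-1)(38/50) = -19/25

-19/25


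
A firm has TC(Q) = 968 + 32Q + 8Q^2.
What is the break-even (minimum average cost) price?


AC(Q) = 968/Q + 32 + 8Q
To minimize: dAC/dQ = -968/Q^2 + 8 = 0
Q^2 = 968/8 = 121
Q* = 11
Min AC = 968/11 + 32 + 8*11
Min AC = 88 + 32 + 88 = 208

208


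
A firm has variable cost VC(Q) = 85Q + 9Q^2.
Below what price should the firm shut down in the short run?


AVC(Q) = VC(Q)/Q = 85 + 9Q
AVC is increasing in Q, so minimum AVC is at Q -> 0+.
Min AVC = 85
The firm should shut down if P < 85.

85


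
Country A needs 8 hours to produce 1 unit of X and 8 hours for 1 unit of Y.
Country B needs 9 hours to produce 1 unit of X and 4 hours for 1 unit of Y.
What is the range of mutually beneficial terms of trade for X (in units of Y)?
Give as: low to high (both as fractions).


Opportunity cost of X for Country A = hours_X / hours_Y = 8/8 = 1 units of Y
Opportunity cost of X for Country B = hours_X / hours_Y = 9/4 = 9/4 units of Y
Terms of trade must be between the two opportunity costs.
Range: 1 to 9/4

1 to 9/4


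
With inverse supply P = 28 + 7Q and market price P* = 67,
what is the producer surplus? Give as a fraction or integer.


Minimum supply price (at Q=0): P_min = 28
Quantity supplied at P* = 67:
Q* = (67 - 28)/7 = 39/7
PS = (1/2) * Q* * (P* - P_min)
PS = (1/2) * 39/7 * (67 - 28)
PS = (1/2) * 39/7 * 39 = 1521/14

1521/14


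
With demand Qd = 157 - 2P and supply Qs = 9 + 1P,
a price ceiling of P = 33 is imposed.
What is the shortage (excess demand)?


At P = 33:
Qd = 157 - 2*33 = 91
Qs = 9 + 1*33 = 42
Shortage = Qd - Qs = 91 - 42 = 49

49


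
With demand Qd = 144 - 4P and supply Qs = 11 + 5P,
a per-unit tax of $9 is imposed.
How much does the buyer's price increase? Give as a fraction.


With a per-unit tax, the buyer's price increase depends on relative slopes.
Supply slope: d = 5, Demand slope: b = 4
Buyer's price increase = d * tax / (b + d)
= 5 * 9 / (4 + 5)
= 45 / 9 = 5

5


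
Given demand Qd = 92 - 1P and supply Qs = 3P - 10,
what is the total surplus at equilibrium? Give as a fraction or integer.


Find equilibrium: 92 - 1P = 3P - 10
92 + 10 = 4P
P* = 102/4 = 51/2
Q* = 3*51/2 - 10 = 133/2
Inverse demand: P = 92 - Q/1, so P_max = 92
Inverse supply: P = 10/3 + Q/3, so P_min = 10/3
CS = (1/2) * 133/2 * (92 - 51/2) = 17689/8
PS = (1/2) * 133/2 * (51/2 - 10/3) = 17689/24
TS = CS + PS = 17689/8 + 17689/24 = 17689/6

17689/6


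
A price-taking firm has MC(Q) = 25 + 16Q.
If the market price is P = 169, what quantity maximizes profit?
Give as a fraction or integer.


In perfect competition, profit is maximized where P = MC.
169 = 25 + 16Q
144 = 16Q
Q* = 144/16 = 9

9


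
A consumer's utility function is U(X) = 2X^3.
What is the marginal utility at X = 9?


MU = dU/dX = 2*3*X^(3-1)
MU = 6*X^2
At X = 9:
MU = 6 * 9^2
MU = 6 * 81 = 486

486


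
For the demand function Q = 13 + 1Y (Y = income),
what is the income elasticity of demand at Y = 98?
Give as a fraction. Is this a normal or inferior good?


dQ/dY = 1
At Y = 98: Q = 13 + 1*98 = 111
Ey = (dQ/dY)(Y/Q) = 1 * 98 / 111 = 98/111
Since Ey > 0, this is a normal good.

98/111 (normal good)


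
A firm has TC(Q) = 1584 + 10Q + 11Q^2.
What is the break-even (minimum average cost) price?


AC(Q) = 1584/Q + 10 + 11Q
To minimize: dAC/dQ = -1584/Q^2 + 11 = 0
Q^2 = 1584/11 = 144
Q* = 12
Min AC = 1584/12 + 10 + 11*12
Min AC = 132 + 10 + 132 = 274

274


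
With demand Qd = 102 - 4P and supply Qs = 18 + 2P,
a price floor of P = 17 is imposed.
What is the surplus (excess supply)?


At P = 17:
Qd = 102 - 4*17 = 34
Qs = 18 + 2*17 = 52
Surplus = Qs - Qd = 52 - 34 = 18

18


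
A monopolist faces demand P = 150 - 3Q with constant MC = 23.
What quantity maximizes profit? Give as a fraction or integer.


TR = P*Q = (150 - 3Q)Q = 150Q - 3Q^2
MR = dTR/dQ = 150 - 6Q
Set MR = MC:
150 - 6Q = 23
127 = 6Q
Q* = 127/6 = 127/6

127/6


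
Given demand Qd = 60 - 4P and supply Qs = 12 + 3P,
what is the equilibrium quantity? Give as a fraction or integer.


First find equilibrium price:
60 - 4P = 12 + 3P
P* = 48/7 = 48/7
Then substitute into demand:
Q* = 60 - 4 * 48/7 = 228/7

228/7


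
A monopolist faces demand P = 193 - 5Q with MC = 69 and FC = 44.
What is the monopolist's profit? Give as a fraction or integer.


MR = MC: 193 - 10Q = 69
Q* = 62/5
P* = 193 - 5*62/5 = 131
Profit = (P* - MC)*Q* - FC
= (131 - 69)*62/5 - 44
= 62*62/5 - 44
= 3844/5 - 44 = 3624/5

3624/5


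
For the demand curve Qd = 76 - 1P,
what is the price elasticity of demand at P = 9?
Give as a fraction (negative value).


dQ/dP = -1
At P = 9: Q = 76 - 1*9 = 67
E = (dQ/dP)(P/Q) = (-1)(9/67) = -9/67

-9/67


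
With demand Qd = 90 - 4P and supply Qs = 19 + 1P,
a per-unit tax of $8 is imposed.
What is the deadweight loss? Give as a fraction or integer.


Pre-tax equilibrium quantity: Q* = 166/5
Post-tax equilibrium quantity: Q_tax = 134/5
Reduction in quantity: Q* - Q_tax = 32/5
DWL = (1/2) * tax * (Q* - Q_tax)
DWL = (1/2) * 8 * 32/5 = 128/5

128/5


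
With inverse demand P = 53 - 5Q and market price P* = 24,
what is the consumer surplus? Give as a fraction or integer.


Maximum willingness to pay (at Q=0): P_max = 53
Quantity demanded at P* = 24:
Q* = (53 - 24)/5 = 29/5
CS = (1/2) * Q* * (P_max - P*)
CS = (1/2) * 29/5 * (53 - 24)
CS = (1/2) * 29/5 * 29 = 841/10

841/10


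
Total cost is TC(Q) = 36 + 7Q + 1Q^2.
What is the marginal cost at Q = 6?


MC = dTC/dQ = 7 + 2*1*Q
At Q = 6:
MC = 7 + 2*6
MC = 7 + 12 = 19

19


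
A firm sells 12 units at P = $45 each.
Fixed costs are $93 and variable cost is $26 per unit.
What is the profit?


Total Revenue = P * Q = 45 * 12 = $540
Total Cost = FC + VC*Q = 93 + 26*12 = $405
Profit = TR - TC = 540 - 405 = $135

$135


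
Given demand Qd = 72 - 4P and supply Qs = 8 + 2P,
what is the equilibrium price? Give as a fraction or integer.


At equilibrium, Qd = Qs.
72 - 4P = 8 + 2P
72 - 8 = 4P + 2P
64 = 6P
P* = 64/6 = 32/3

32/3


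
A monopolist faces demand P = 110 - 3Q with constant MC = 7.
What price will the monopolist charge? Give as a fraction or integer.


MR = 110 - 6Q
Set MR = MC: 110 - 6Q = 7
Q* = 103/6
Substitute into demand:
P* = 110 - 3*103/6 = 117/2

117/2


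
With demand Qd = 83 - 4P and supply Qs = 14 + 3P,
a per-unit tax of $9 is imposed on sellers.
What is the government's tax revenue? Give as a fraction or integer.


With tax on sellers, new supply: Qs' = 14 + 3(P - 9)
= 3P - 13
New equilibrium quantity:
Q_new = 197/7
Tax revenue = tax * Q_new = 9 * 197/7 = 1773/7

1773/7


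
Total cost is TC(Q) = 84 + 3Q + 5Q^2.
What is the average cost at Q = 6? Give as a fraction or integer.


TC(6) = 84 + 3*6 + 5*6^2
TC(6) = 84 + 18 + 180 = 282
AC = TC/Q = 282/6 = 47

47


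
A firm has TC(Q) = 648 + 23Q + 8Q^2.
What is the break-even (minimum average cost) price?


AC(Q) = 648/Q + 23 + 8Q
To minimize: dAC/dQ = -648/Q^2 + 8 = 0
Q^2 = 648/8 = 81
Q* = 9
Min AC = 648/9 + 23 + 8*9
Min AC = 72 + 23 + 72 = 167

167


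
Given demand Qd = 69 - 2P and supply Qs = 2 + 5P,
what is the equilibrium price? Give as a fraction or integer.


At equilibrium, Qd = Qs.
69 - 2P = 2 + 5P
69 - 2 = 2P + 5P
67 = 7P
P* = 67/7 = 67/7

67/7


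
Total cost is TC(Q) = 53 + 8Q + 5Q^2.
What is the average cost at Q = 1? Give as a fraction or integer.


TC(1) = 53 + 8*1 + 5*1^2
TC(1) = 53 + 8 + 5 = 66
AC = TC/Q = 66/1 = 66

66


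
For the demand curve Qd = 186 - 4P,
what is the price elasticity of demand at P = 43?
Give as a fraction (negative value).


dQ/dP = -4
At P = 43: Q = 186 - 4*43 = 14
E = (dQ/dP)(P/Q) = (-4)(43/14) = -86/7

-86/7


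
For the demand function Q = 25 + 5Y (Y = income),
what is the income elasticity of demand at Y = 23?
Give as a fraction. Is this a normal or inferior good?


dQ/dY = 5
At Y = 23: Q = 25 + 5*23 = 140
Ey = (dQ/dY)(Y/Q) = 5 * 23 / 140 = 23/28
Since Ey > 0, this is a normal good.

23/28 (normal good)


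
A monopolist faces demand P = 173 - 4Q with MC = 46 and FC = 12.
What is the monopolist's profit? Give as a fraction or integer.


MR = MC: 173 - 8Q = 46
Q* = 127/8
P* = 173 - 4*127/8 = 219/2
Profit = (P* - MC)*Q* - FC
= (219/2 - 46)*127/8 - 12
= 127/2*127/8 - 12
= 16129/16 - 12 = 15937/16

15937/16


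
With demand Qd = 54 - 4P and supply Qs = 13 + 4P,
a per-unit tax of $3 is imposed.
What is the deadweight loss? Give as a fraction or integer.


Pre-tax equilibrium quantity: Q* = 67/2
Post-tax equilibrium quantity: Q_tax = 55/2
Reduction in quantity: Q* - Q_tax = 6
DWL = (1/2) * tax * (Q* - Q_tax)
DWL = (1/2) * 3 * 6 = 9

9


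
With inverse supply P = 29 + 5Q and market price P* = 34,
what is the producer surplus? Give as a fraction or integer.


Minimum supply price (at Q=0): P_min = 29
Quantity supplied at P* = 34:
Q* = (34 - 29)/5 = 1
PS = (1/2) * Q* * (P* - P_min)
PS = (1/2) * 1 * (34 - 29)
PS = (1/2) * 1 * 5 = 5/2

5/2


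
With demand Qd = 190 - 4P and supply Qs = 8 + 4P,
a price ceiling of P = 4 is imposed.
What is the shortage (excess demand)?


At P = 4:
Qd = 190 - 4*4 = 174
Qs = 8 + 4*4 = 24
Shortage = Qd - Qs = 174 - 24 = 150

150


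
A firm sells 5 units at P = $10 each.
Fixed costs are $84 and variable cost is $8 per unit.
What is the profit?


Total Revenue = P * Q = 10 * 5 = $50
Total Cost = FC + VC*Q = 84 + 8*5 = $124
Profit = TR - TC = 50 - 124 = $-74

$-74


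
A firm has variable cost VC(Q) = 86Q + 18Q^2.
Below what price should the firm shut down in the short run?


AVC(Q) = VC(Q)/Q = 86 + 18Q
AVC is increasing in Q, so minimum AVC is at Q -> 0+.
Min AVC = 86
The firm should shut down if P < 86.

86


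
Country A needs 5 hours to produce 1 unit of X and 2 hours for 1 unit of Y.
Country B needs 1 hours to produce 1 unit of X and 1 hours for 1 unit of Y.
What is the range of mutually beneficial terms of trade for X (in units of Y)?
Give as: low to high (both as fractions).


Opportunity cost of X for Country A = hours_X / hours_Y = 5/2 = 5/2 units of Y
Opportunity cost of X for Country B = hours_X / hours_Y = 1/1 = 1 units of Y
Terms of trade must be between the two opportunity costs.
Range: 1 to 5/2

1 to 5/2


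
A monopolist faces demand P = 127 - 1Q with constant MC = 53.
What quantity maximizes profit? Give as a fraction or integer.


TR = P*Q = (127 - 1Q)Q = 127Q - 1Q^2
MR = dTR/dQ = 127 - 2Q
Set MR = MC:
127 - 2Q = 53
74 = 2Q
Q* = 74/2 = 37

37


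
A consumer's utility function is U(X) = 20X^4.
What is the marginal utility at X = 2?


MU = dU/dX = 20*4*X^(4-1)
MU = 80*X^3
At X = 2:
MU = 80 * 2^3
MU = 80 * 8 = 640

640


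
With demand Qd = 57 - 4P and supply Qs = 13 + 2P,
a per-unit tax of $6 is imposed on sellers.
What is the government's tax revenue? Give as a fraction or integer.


With tax on sellers, new supply: Qs' = 13 + 2(P - 6)
= 1 + 2P
New equilibrium quantity:
Q_new = 59/3
Tax revenue = tax * Q_new = 6 * 59/3 = 118

118


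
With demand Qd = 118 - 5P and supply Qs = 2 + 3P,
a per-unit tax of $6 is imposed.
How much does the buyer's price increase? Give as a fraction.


With a per-unit tax, the buyer's price increase depends on relative slopes.
Supply slope: d = 3, Demand slope: b = 5
Buyer's price increase = d * tax / (b + d)
= 3 * 6 / (5 + 3)
= 18 / 8 = 9/4

9/4


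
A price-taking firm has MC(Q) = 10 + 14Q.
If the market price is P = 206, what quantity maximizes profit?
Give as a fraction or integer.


In perfect competition, profit is maximized where P = MC.
206 = 10 + 14Q
196 = 14Q
Q* = 196/14 = 14

14


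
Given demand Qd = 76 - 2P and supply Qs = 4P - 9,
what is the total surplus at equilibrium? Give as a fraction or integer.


Find equilibrium: 76 - 2P = 4P - 9
76 + 9 = 6P
P* = 85/6 = 85/6
Q* = 4*85/6 - 9 = 143/3
Inverse demand: P = 38 - Q/2, so P_max = 38
Inverse supply: P = 9/4 + Q/4, so P_min = 9/4
CS = (1/2) * 143/3 * (38 - 85/6) = 20449/36
PS = (1/2) * 143/3 * (85/6 - 9/4) = 20449/72
TS = CS + PS = 20449/36 + 20449/72 = 20449/24

20449/24


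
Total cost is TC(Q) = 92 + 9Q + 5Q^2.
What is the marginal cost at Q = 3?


MC = dTC/dQ = 9 + 2*5*Q
At Q = 3:
MC = 9 + 10*3
MC = 9 + 30 = 39

39


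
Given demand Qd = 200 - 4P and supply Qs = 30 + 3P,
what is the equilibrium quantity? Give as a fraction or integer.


First find equilibrium price:
200 - 4P = 30 + 3P
P* = 170/7 = 170/7
Then substitute into demand:
Q* = 200 - 4 * 170/7 = 720/7

720/7


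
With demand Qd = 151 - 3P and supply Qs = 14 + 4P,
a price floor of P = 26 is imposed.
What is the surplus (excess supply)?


At P = 26:
Qd = 151 - 3*26 = 73
Qs = 14 + 4*26 = 118
Surplus = Qs - Qd = 118 - 73 = 45

45


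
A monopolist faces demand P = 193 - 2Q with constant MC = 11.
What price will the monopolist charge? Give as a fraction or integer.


MR = 193 - 4Q
Set MR = MC: 193 - 4Q = 11
Q* = 91/2
Substitute into demand:
P* = 193 - 2*91/2 = 102

102


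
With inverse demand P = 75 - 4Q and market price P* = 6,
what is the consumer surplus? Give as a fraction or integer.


Maximum willingness to pay (at Q=0): P_max = 75
Quantity demanded at P* = 6:
Q* = (75 - 6)/4 = 69/4
CS = (1/2) * Q* * (P_max - P*)
CS = (1/2) * 69/4 * (75 - 6)
CS = (1/2) * 69/4 * 69 = 4761/8

4761/8


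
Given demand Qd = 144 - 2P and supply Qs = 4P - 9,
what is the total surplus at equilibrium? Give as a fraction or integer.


Find equilibrium: 144 - 2P = 4P - 9
144 + 9 = 6P
P* = 153/6 = 51/2
Q* = 4*51/2 - 9 = 93
Inverse demand: P = 72 - Q/2, so P_max = 72
Inverse supply: P = 9/4 + Q/4, so P_min = 9/4
CS = (1/2) * 93 * (72 - 51/2) = 8649/4
PS = (1/2) * 93 * (51/2 - 9/4) = 8649/8
TS = CS + PS = 8649/4 + 8649/8 = 25947/8

25947/8


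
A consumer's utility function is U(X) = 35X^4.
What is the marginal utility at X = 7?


MU = dU/dX = 35*4*X^(4-1)
MU = 140*X^3
At X = 7:
MU = 140 * 7^3
MU = 140 * 343 = 48020

48020


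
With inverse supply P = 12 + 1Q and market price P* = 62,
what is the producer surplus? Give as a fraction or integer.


Minimum supply price (at Q=0): P_min = 12
Quantity supplied at P* = 62:
Q* = (62 - 12)/1 = 50
PS = (1/2) * Q* * (P* - P_min)
PS = (1/2) * 50 * (62 - 12)
PS = (1/2) * 50 * 50 = 1250

1250


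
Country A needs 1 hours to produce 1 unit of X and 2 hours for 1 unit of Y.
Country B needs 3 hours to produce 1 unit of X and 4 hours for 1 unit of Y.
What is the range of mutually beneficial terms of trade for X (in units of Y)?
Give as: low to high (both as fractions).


Opportunity cost of X for Country A = hours_X / hours_Y = 1/2 = 1/2 units of Y
Opportunity cost of X for Country B = hours_X / hours_Y = 3/4 = 3/4 units of Y
Terms of trade must be between the two opportunity costs.
Range: 1/2 to 3/4

1/2 to 3/4


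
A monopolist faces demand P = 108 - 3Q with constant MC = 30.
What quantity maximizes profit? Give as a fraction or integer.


TR = P*Q = (108 - 3Q)Q = 108Q - 3Q^2
MR = dTR/dQ = 108 - 6Q
Set MR = MC:
108 - 6Q = 30
78 = 6Q
Q* = 78/6 = 13

13


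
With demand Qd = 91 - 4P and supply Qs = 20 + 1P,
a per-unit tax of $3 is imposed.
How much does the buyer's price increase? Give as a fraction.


With a per-unit tax, the buyer's price increase depends on relative slopes.
Supply slope: d = 1, Demand slope: b = 4
Buyer's price increase = d * tax / (b + d)
= 1 * 3 / (4 + 1)
= 3 / 5 = 3/5

3/5


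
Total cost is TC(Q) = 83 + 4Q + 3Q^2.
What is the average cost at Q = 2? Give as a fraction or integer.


TC(2) = 83 + 4*2 + 3*2^2
TC(2) = 83 + 8 + 12 = 103
AC = TC/Q = 103/2 = 103/2

103/2


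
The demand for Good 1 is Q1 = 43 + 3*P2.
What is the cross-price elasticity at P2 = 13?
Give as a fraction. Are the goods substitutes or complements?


dQ1/dP2 = 3
At P2 = 13: Q1 = 43 + 3*13 = 82
Exy = (dQ1/dP2)(P2/Q1) = 3 * 13 / 82 = 39/82
Since Exy > 0, the goods are substitutes.

39/82 (substitutes)


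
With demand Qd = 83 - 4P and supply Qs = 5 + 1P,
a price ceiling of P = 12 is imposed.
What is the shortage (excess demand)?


At P = 12:
Qd = 83 - 4*12 = 35
Qs = 5 + 1*12 = 17
Shortage = Qd - Qs = 35 - 17 = 18

18


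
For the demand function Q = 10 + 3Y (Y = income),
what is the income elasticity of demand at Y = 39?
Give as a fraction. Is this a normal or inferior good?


dQ/dY = 3
At Y = 39: Q = 10 + 3*39 = 127
Ey = (dQ/dY)(Y/Q) = 3 * 39 / 127 = 117/127
Since Ey > 0, this is a normal good.

117/127 (normal good)


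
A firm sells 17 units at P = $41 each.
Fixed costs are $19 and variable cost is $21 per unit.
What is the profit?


Total Revenue = P * Q = 41 * 17 = $697
Total Cost = FC + VC*Q = 19 + 21*17 = $376
Profit = TR - TC = 697 - 376 = $321

$321


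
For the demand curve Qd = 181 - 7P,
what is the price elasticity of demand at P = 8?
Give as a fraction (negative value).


dQ/dP = -7
At P = 8: Q = 181 - 7*8 = 125
E = (dQ/dP)(P/Q) = (-7)(8/125) = -56/125

-56/125


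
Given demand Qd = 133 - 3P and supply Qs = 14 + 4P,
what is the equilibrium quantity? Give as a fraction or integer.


First find equilibrium price:
133 - 3P = 14 + 4P
P* = 119/7 = 17
Then substitute into demand:
Q* = 133 - 3 * 17 = 82

82


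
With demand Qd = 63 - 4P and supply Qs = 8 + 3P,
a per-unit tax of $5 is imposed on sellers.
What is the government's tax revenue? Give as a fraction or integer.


With tax on sellers, new supply: Qs' = 8 + 3(P - 5)
= 3P - 7
New equilibrium quantity:
Q_new = 23
Tax revenue = tax * Q_new = 5 * 23 = 115

115


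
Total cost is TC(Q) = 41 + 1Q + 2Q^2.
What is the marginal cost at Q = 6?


MC = dTC/dQ = 1 + 2*2*Q
At Q = 6:
MC = 1 + 4*6
MC = 1 + 24 = 25

25


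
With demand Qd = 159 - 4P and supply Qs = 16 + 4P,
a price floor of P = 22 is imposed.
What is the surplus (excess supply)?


At P = 22:
Qd = 159 - 4*22 = 71
Qs = 16 + 4*22 = 104
Surplus = Qs - Qd = 104 - 71 = 33

33


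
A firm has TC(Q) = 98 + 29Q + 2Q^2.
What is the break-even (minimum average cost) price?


AC(Q) = 98/Q + 29 + 2Q
To minimize: dAC/dQ = -98/Q^2 + 2 = 0
Q^2 = 98/2 = 49
Q* = 7
Min AC = 98/7 + 29 + 2*7
Min AC = 14 + 29 + 14 = 57

57


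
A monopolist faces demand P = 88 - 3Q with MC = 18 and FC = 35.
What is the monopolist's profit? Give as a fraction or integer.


MR = MC: 88 - 6Q = 18
Q* = 35/3
P* = 88 - 3*35/3 = 53
Profit = (P* - MC)*Q* - FC
= (53 - 18)*35/3 - 35
= 35*35/3 - 35
= 1225/3 - 35 = 1120/3

1120/3


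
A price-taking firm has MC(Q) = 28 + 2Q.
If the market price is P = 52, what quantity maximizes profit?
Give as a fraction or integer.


In perfect competition, profit is maximized where P = MC.
52 = 28 + 2Q
24 = 2Q
Q* = 24/2 = 12

12


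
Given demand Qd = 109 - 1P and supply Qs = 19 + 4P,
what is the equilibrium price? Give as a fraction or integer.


At equilibrium, Qd = Qs.
109 - 1P = 19 + 4P
109 - 19 = 1P + 4P
90 = 5P
P* = 90/5 = 18

18


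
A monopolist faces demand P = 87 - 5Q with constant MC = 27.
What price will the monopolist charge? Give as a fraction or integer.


MR = 87 - 10Q
Set MR = MC: 87 - 10Q = 27
Q* = 6
Substitute into demand:
P* = 87 - 5*6 = 57

57


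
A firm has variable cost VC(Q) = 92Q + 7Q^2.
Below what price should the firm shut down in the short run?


AVC(Q) = VC(Q)/Q = 92 + 7Q
AVC is increasing in Q, so minimum AVC is at Q -> 0+.
Min AVC = 92
The firm should shut down if P < 92.

92


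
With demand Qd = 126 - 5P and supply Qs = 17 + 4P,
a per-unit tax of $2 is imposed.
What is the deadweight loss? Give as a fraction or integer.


Pre-tax equilibrium quantity: Q* = 589/9
Post-tax equilibrium quantity: Q_tax = 61
Reduction in quantity: Q* - Q_tax = 40/9
DWL = (1/2) * tax * (Q* - Q_tax)
DWL = (1/2) * 2 * 40/9 = 40/9

40/9


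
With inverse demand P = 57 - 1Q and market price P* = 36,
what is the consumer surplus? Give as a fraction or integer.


Maximum willingness to pay (at Q=0): P_max = 57
Quantity demanded at P* = 36:
Q* = (57 - 36)/1 = 21
CS = (1/2) * Q* * (P_max - P*)
CS = (1/2) * 21 * (57 - 36)
CS = (1/2) * 21 * 21 = 441/2

441/2


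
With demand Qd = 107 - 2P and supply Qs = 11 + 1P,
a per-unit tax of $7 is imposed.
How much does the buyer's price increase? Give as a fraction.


With a per-unit tax, the buyer's price increase depends on relative slopes.
Supply slope: d = 1, Demand slope: b = 2
Buyer's price increase = d * tax / (b + d)
= 1 * 7 / (2 + 1)
= 7 / 3 = 7/3

7/3


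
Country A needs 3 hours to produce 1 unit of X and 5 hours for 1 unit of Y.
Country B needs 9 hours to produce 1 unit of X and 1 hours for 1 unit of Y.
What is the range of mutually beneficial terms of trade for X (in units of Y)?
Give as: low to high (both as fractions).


Opportunity cost of X for Country A = hours_X / hours_Y = 3/5 = 3/5 units of Y
Opportunity cost of X for Country B = hours_X / hours_Y = 9/1 = 9 units of Y
Terms of trade must be between the two opportunity costs.
Range: 3/5 to 9

3/5 to 9


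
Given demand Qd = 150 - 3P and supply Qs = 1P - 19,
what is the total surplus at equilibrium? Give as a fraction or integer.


Find equilibrium: 150 - 3P = 1P - 19
150 + 19 = 4P
P* = 169/4 = 169/4
Q* = 1*169/4 - 19 = 93/4
Inverse demand: P = 50 - Q/3, so P_max = 50
Inverse supply: P = 19 + Q/1, so P_min = 19
CS = (1/2) * 93/4 * (50 - 169/4) = 2883/32
PS = (1/2) * 93/4 * (169/4 - 19) = 8649/32
TS = CS + PS = 2883/32 + 8649/32 = 2883/8

2883/8


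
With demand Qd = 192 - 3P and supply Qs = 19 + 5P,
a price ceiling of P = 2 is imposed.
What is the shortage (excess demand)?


At P = 2:
Qd = 192 - 3*2 = 186
Qs = 19 + 5*2 = 29
Shortage = Qd - Qs = 186 - 29 = 157

157


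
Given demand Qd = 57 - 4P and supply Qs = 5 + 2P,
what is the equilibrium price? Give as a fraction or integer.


At equilibrium, Qd = Qs.
57 - 4P = 5 + 2P
57 - 5 = 4P + 2P
52 = 6P
P* = 52/6 = 26/3

26/3


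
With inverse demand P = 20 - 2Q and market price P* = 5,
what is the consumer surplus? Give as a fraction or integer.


Maximum willingness to pay (at Q=0): P_max = 20
Quantity demanded at P* = 5:
Q* = (20 - 5)/2 = 15/2
CS = (1/2) * Q* * (P_max - P*)
CS = (1/2) * 15/2 * (20 - 5)
CS = (1/2) * 15/2 * 15 = 225/4

225/4


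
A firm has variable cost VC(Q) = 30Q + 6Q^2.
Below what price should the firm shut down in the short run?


AVC(Q) = VC(Q)/Q = 30 + 6Q
AVC is increasing in Q, so minimum AVC is at Q -> 0+.
Min AVC = 30
The firm should shut down if P < 30.

30


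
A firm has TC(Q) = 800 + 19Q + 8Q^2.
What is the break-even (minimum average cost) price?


AC(Q) = 800/Q + 19 + 8Q
To minimize: dAC/dQ = -800/Q^2 + 8 = 0
Q^2 = 800/8 = 100
Q* = 10
Min AC = 800/10 + 19 + 8*10
Min AC = 80 + 19 + 80 = 179

179


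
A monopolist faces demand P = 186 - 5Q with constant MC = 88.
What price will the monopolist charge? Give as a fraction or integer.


MR = 186 - 10Q
Set MR = MC: 186 - 10Q = 88
Q* = 49/5
Substitute into demand:
P* = 186 - 5*49/5 = 137

137


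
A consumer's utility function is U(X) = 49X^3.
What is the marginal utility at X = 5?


MU = dU/dX = 49*3*X^(3-1)
MU = 147*X^2
At X = 5:
MU = 147 * 5^2
MU = 147 * 25 = 3675

3675


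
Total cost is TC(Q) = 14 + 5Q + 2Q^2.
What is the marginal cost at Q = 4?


MC = dTC/dQ = 5 + 2*2*Q
At Q = 4:
MC = 5 + 4*4
MC = 5 + 16 = 21

21


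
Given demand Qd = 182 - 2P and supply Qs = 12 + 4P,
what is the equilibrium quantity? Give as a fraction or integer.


First find equilibrium price:
182 - 2P = 12 + 4P
P* = 170/6 = 85/3
Then substitute into demand:
Q* = 182 - 2 * 85/3 = 376/3

376/3


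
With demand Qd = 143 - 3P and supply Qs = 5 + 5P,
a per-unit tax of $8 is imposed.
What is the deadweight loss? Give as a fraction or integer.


Pre-tax equilibrium quantity: Q* = 365/4
Post-tax equilibrium quantity: Q_tax = 305/4
Reduction in quantity: Q* - Q_tax = 15
DWL = (1/2) * tax * (Q* - Q_tax)
DWL = (1/2) * 8 * 15 = 60

60


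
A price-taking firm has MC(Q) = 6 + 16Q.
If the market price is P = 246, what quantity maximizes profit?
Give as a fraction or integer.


In perfect competition, profit is maximized where P = MC.
246 = 6 + 16Q
240 = 16Q
Q* = 240/16 = 15

15


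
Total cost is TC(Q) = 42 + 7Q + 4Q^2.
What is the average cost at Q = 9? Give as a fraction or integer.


TC(9) = 42 + 7*9 + 4*9^2
TC(9) = 42 + 63 + 324 = 429
AC = TC/Q = 429/9 = 143/3

143/3


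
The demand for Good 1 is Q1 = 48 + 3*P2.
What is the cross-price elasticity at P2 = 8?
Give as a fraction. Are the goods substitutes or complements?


dQ1/dP2 = 3
At P2 = 8: Q1 = 48 + 3*8 = 72
Exy = (dQ1/dP2)(P2/Q1) = 3 * 8 / 72 = 1/3
Since Exy > 0, the goods are substitutes.

1/3 (substitutes)


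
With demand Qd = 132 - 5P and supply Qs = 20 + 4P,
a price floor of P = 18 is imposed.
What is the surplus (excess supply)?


At P = 18:
Qd = 132 - 5*18 = 42
Qs = 20 + 4*18 = 92
Surplus = Qs - Qd = 92 - 42 = 50

50
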